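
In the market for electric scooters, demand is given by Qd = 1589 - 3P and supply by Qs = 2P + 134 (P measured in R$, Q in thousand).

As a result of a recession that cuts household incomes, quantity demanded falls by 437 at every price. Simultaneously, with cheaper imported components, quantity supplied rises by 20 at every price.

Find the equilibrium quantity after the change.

553.2

Before the shock: 1589 - 3P = 2P + 134 ⇒ 1455 = 5P ⇒ P = 291, Q = 716.
The shock moves the curves to Qd = 1152 - 3P and Qs = 2P + 154.
New equilibrium: 1152 - 3P = 2P + 154 ⇒ 998 = 5P ⇒ P = 199.6, Q = 553.2.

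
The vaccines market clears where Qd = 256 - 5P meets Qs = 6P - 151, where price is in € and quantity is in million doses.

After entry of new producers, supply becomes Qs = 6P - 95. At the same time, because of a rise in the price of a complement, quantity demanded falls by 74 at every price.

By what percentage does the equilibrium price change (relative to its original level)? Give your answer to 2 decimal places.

-31.94

Original equilibrium: 256 - 5P = 6P - 151 gives 407 = 11P, so P = 37 and Q = 71.
The new curves are Qd = 182 - 5P (demand) and Qs = 6P - 95 (supply).
Equate the new curves: 182 - 5P = 6P - 95, giving 277 = 11P, P = 277/11 ≈ 25.1818, Q = 617/11 ≈ 56.0909.
%ΔP = (25.1818 − 37) / 37 × 100 = -31.94%.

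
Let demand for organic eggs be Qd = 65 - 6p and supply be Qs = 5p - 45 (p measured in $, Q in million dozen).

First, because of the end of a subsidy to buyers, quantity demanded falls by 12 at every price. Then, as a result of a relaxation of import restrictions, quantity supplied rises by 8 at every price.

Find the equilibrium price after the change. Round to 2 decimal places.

Original equilibrium: 65 - 6p = 5p - 45 gives 110 = 11p, so p = 10 and Q = 5.
The new curves are Qd = 53 - 6p (demand) and Qs = 5p - 37 (supply).
Setting them equal: 53 - 6p = 5p - 37 → 90 = 11p, so p = 90/11 ≈ 8.1818 and Q = 43/11 ≈ 3.9091.

8.18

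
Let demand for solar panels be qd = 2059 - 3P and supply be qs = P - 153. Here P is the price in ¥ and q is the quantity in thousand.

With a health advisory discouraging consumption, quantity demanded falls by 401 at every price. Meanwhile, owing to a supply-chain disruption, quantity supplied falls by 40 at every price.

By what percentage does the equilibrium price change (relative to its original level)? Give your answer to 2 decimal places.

Solve the original market: 2059 - 3P = P - 153, hence P = 553 and q = 400.
After the shift, demand is qd = 1658 - 3P and supply is qs = P - 193.
Equate the new curves: 1658 - 3P = P - 193, giving 1851 = 4P, P = 462.75, q = 269.75.
%ΔP = (462.75 − 553) / 553 × 100 = -16.32%.

-16.32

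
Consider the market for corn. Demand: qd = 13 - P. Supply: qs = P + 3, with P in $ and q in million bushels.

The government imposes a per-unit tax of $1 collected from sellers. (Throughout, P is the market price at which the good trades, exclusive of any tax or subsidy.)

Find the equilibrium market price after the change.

Original equilibrium: 13 - P = P + 3 gives 10 = 2P, so P = 5 and q = 8.
Since sellers keep the price net of the tax, the effective supply curve becomes qs = P + 2.
Equate the new curves: 13 - P = P + 2, giving 11 = 2P, P = 5.5, q = 7.5.

5.5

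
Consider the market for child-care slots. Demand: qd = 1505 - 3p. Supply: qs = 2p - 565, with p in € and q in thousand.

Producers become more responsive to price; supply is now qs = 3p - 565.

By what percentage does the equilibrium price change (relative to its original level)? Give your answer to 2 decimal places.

Original equilibrium: 1505 - 3p = 2p - 565 gives 2070 = 5p, so p = 414 and q = 263.
The shock moves the curves to qd = 1505 - 3p and qs = 3p - 565.
Equate the new curves: 1505 - 3p = 3p - 565, giving 2070 = 6p, p = 345, q = 470.
%Δp = (345 − 414) / 414 × 100 = -16.67%.

-16.67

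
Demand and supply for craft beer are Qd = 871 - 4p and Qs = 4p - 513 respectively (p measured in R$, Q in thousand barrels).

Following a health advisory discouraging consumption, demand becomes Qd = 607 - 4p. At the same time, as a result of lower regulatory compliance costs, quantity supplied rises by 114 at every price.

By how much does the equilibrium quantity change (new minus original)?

-75

Original equilibrium: 871 - 4p = 4p - 513 gives 1384 = 8p, so p = 173 and Q = 179.
With the change applied: demand Qd = 607 - 4p, supply Qs = 4p - 399.
Setting them equal: 607 - 4p = 4p - 399 → 1006 = 8p, so p = 125.75 and Q = 104.
ΔQ = 104 − 179 = -75.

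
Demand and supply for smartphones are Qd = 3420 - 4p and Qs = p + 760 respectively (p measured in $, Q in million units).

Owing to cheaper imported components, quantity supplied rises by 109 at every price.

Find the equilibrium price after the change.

Initially, 3420 - 4p = p + 760, so 2660 = 5p and p = 532, Q = 1292.
The shock moves the curves to Qd = 3420 - 4p and Qs = p + 869.
Clearing the new market: 3420 - 4p = p + 869, so p = 510.2 and Q = 1379.2.

510.2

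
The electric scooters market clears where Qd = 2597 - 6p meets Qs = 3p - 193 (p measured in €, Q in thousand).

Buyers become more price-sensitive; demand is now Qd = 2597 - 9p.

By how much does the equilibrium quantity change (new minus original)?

-232.5

Initially, 2597 - 6p = 3p - 193, so 2790 = 9p and p = 310, Q = 737.
After the shift, demand is Qd = 2597 - 9p and supply is Qs = 3p - 193.
Setting them equal: 2597 - 9p = 3p - 193 → 2790 = 12p, so p = 232.5 and Q = 504.5.
ΔQ = 504.5 − 737 = -232.5.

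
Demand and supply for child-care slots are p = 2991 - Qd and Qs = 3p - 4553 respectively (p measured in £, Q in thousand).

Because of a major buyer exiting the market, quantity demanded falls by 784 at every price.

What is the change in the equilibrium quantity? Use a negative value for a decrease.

-588

Initially, 2991 - p = 3p - 4553, so 7544 = 4p and p = 1886, Q = 1105.
After the shift, demand is Qd = 2207 - p and supply is Qs = 3p - 4553.
Equate the new curves: 2207 - p = 3p - 4553, giving 6760 = 4p, p = 1690, Q = 517.
ΔQ = 517 − 1105 = -588.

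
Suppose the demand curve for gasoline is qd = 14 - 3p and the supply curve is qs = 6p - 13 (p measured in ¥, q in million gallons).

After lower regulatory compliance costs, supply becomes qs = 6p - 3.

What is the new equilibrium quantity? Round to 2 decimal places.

Original equilibrium: 14 - 3p = 6p - 13 gives 27 = 9p, so p = 3 and q = 5.
With the change applied: demand qd = 14 - 3p, supply qs = 6p - 3.
Clearing the new market: 14 - 3p = 6p - 3, so p = 17/9 ≈ 1.8889 and q = 25/3 ≈ 8.3333.

8.33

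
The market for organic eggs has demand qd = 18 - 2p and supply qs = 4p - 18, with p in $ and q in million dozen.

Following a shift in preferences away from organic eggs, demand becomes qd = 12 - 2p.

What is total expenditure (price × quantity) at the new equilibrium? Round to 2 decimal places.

10.00

Original equilibrium: 18 - 2p = 4p - 18 gives 36 = 6p, so p = 6 and q = 6.
After the shift, demand is qd = 12 - 2p and supply is qs = 4p - 18.
Clearing the new market: 12 - 2p = 4p - 18, so p = 5 and q = 2.
New expenditure = 5 × 2 = 10.00.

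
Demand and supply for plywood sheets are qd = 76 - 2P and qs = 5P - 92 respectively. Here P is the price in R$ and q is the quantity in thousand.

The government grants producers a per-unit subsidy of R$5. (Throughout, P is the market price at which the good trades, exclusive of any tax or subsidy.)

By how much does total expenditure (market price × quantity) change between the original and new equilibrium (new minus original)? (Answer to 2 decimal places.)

+45.92

Solve the original market: 76 - 2P = 5P - 92, hence P = 24 and q = 28.
Since sellers receive the price plus the subsidy, the effective supply curve becomes qs = 5P - 67.
Equate the new curves: 76 - 2P = 5P - 67, giving 143 = 7P, P = 143/7 ≈ 20.4286, q = 246/7 ≈ 35.1429.
Expenditure moves from 24×28 = 672 to 20.4286×35.1429 = 717.9184; change = +45.92.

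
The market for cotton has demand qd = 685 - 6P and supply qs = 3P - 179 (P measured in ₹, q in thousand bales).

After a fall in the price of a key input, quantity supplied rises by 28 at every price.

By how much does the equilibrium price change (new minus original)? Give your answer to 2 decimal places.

Original equilibrium: 685 - 6P = 3P - 179 gives 864 = 9P, so P = 96 and q = 109.
The shock moves the curves to qd = 685 - 6P and qs = 3P - 151.
Clearing the new market: 685 - 6P = 3P - 151, so P = 836/9 ≈ 92.8889 and q = 383/3 ≈ 127.6667.
ΔP = 92.8889 − 96 = -3.11.

-3.11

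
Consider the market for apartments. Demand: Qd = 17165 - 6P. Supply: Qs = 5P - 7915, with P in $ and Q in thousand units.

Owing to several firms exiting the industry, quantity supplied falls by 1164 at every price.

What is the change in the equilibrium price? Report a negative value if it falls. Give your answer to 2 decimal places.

+105.82

Before the shock: 17165 - 6P = 5P - 7915 ⇒ 25080 = 11P ⇒ P = 2280, Q = 3485.
With the change applied: demand Qd = 17165 - 6P, supply Qs = 5P - 9079.
Equate the new curves: 17165 - 6P = 5P - 9079, giving 26244 = 11P, P = 26244/11 ≈ 2385.8182, Q = 31351/11 ≈ 2850.0909.
ΔP = 2385.8182 − 2280 = +105.82.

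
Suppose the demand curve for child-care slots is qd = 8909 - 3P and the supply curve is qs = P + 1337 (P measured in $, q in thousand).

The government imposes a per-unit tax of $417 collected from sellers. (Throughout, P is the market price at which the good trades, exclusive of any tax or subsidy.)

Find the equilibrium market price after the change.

1997.25

Before the shock: 8909 - 3P = P + 1337 ⇒ 7572 = 4P ⇒ P = 1893, q = 3230.
Since sellers keep the price net of the tax, the effective supply curve becomes qs = P + 920.
New equilibrium: 8909 - 3P = P + 920 ⇒ 7989 = 4P ⇒ P = 1997.25, q = 2917.25.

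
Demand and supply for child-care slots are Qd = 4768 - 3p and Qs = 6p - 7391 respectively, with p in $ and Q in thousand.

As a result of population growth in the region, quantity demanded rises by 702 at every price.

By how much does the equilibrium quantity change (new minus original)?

+468

Original equilibrium: 4768 - 3p = 6p - 7391 gives 12159 = 9p, so p = 1351 and Q = 715.
After the shift, demand is Qd = 5470 - 3p and supply is Qs = 6p - 7391.
Clearing the new market: 5470 - 3p = 6p - 7391, so p = 1429 and Q = 1183.
ΔQ = 1183 − 715 = +468.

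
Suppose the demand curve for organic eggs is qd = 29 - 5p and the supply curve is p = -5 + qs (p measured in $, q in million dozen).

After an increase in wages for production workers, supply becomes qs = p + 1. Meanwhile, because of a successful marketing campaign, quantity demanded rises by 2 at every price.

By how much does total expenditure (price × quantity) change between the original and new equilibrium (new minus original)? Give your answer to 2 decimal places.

-6.00

Before the shock: 29 - 5p = p + 5 ⇒ 24 = 6p ⇒ p = 4, q = 9.
After the shift, demand is qd = 31 - 5p and supply is qs = p + 1.
Setting them equal: 31 - 5p = p + 1 → 30 = 6p, so p = 5 and q = 6.
Expenditure moves from 4×9 = 36 to 5×6 = 30; change = -6.00.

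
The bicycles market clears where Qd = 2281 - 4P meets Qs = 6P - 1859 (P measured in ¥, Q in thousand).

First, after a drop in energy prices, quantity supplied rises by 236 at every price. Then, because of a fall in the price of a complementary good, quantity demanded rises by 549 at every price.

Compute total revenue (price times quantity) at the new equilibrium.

467030.64

Solve the original market: 2281 - 4P = 6P - 1859, hence P = 414 and Q = 625.
With the change applied: demand Qd = 2830 - 4P, supply Qs = 6P - 1623.
Equate the new curves: 2830 - 4P = 6P - 1623, giving 4453 = 10P, P = 445.3, Q = 1048.8.
New expenditure = 445.3 × 1048.8 = 467030.64.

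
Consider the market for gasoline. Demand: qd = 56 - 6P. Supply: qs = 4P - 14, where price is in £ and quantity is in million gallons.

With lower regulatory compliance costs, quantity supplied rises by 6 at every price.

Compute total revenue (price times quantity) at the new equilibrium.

112.64

Initially, 56 - 6P = 4P - 14, so 70 = 10P and P = 7, q = 14.
With the change applied: demand qd = 56 - 6P, supply qs = 4P - 8.
Clearing the new market: 56 - 6P = 4P - 8, so P = 6.4 and q = 17.6.
New expenditure = 6.4 × 17.6 = 112.64.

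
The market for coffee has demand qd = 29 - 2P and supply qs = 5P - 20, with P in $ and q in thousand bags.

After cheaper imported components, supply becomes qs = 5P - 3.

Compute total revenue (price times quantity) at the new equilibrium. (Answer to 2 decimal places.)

Initially, 29 - 2P = 5P - 20, so 49 = 7P and P = 7, q = 15.
The new curves are qd = 29 - 2P (demand) and qs = 5P - 3 (supply).
Setting them equal: 29 - 2P = 5P - 3 → 32 = 7P, so P = 32/7 ≈ 4.5714 and q = 139/7 ≈ 19.8571.
New expenditure = 4.5714 × 19.8571 = 90.78.

90.78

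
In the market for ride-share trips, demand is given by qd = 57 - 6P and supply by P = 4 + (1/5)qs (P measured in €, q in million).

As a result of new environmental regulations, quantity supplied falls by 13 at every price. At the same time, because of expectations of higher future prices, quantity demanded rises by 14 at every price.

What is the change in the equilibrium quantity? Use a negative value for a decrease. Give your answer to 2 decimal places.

-0.73

Initially, 57 - 6P = 5P - 20, so 77 = 11P and P = 7, q = 15.
With the change applied: demand qd = 71 - 6P, supply qs = 5P - 33.
Equate the new curves: 71 - 6P = 5P - 33, giving 104 = 11P, P = 104/11 ≈ 9.4545, q = 157/11 ≈ 14.2727.
Δq = 14.2727 − 15 = -0.73.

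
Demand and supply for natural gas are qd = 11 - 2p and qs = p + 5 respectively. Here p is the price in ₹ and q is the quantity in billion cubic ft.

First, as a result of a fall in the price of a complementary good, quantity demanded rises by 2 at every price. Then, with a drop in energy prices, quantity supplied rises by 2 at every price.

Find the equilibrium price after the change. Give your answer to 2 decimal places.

2.00

Initially, 11 - 2p = p + 5, so 6 = 3p and p = 2, q = 7.
The shock moves the curves to qd = 13 - 2p and qs = p + 7.
Clearing the new market: 13 - 2p = p + 7, so p = 2 and q = 9.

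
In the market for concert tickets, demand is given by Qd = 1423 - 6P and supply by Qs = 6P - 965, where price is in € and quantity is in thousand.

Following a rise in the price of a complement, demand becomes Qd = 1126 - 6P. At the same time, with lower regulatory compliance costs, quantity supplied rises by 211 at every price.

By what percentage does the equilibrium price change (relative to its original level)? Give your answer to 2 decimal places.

-21.27

Before the shock: 1423 - 6P = 6P - 965 ⇒ 2388 = 12P ⇒ P = 199, Q = 229.
The new curves are Qd = 1126 - 6P (demand) and Qs = 6P - 754 (supply).
Clearing the new market: 1126 - 6P = 6P - 754, so P = 470/3 ≈ 156.6667 and Q = 186.
%ΔP = (156.6667 − 199) / 199 × 100 = -21.27%.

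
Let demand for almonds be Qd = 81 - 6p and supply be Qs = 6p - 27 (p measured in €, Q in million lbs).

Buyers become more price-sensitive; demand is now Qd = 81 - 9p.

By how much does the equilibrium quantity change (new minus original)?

-10.8

Solve the original market: 81 - 6p = 6p - 27, hence p = 9 and Q = 27.
After the shift, demand is Qd = 81 - 9p and supply is Qs = 6p - 27.
Clearing the new market: 81 - 9p = 6p - 27, so p = 7.2 and Q = 16.2.
ΔQ = 16.2 − 27 = -10.8.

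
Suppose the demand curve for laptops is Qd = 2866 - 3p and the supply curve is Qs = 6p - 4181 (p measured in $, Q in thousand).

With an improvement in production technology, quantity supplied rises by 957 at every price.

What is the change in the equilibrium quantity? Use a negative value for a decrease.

Initially, 2866 - 3p = 6p - 4181, so 7047 = 9p and p = 783, Q = 517.
The shock moves the curves to Qd = 2866 - 3p and Qs = 6p - 3224.
Setting them equal: 2866 - 3p = 6p - 3224 → 6090 = 9p, so p = 2030/3 ≈ 676.6667 and Q = 836.
ΔQ = 836 − 517 = +319.

+319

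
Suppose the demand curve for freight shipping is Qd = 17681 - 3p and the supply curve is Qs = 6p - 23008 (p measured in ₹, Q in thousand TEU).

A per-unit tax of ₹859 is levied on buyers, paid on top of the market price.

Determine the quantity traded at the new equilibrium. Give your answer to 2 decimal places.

2400.00

Initially, 17681 - 3p = 6p - 23008, so 40689 = 9p and p = 4521, Q = 4118.
Since buyers pay the price plus the tax, the effective demand curve becomes Qd = 15104 - 3p.
Setting them equal: 15104 - 3p = 6p - 23008 → 38112 = 9p, so p = 12704/3 ≈ 4234.6667 and Q = 2400.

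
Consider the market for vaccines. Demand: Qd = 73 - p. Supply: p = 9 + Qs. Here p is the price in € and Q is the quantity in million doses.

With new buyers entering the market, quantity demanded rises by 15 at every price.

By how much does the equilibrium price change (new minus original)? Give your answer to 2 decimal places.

+7.50

Original equilibrium: 73 - p = p - 9 gives 82 = 2p, so p = 41 and Q = 32.
The shock moves the curves to Qd = 88 - p and Qs = p - 9.
Equate the new curves: 88 - p = p - 9, giving 97 = 2p, p = 48.5, Q = 39.5.
Δp = 48.5 − 41 = +7.50.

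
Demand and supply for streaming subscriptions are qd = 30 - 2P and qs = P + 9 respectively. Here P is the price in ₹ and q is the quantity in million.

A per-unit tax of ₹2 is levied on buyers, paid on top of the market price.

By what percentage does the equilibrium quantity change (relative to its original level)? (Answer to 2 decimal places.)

-8.33

Initially, 30 - 2P = P + 9, so 21 = 3P and P = 7, q = 16.
Since buyers pay the price plus the tax, the effective demand curve becomes qd = 26 - 2P.
Clearing the new market: 26 - 2P = P + 9, so P = 17/3 ≈ 5.6667 and q = 44/3 ≈ 14.6667.
%Δq = (14.6667 − 16) / 16 × 100 = -8.33%.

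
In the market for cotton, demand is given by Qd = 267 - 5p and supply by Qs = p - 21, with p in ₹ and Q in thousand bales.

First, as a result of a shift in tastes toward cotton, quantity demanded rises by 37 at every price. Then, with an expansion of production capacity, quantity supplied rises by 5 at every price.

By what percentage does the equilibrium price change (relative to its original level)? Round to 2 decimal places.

+11.11

Solve the original market: 267 - 5p = p - 21, hence p = 48 and Q = 27.
The new curves are Qd = 304 - 5p (demand) and Qs = p - 16 (supply).
Equate the new curves: 304 - 5p = p - 16, giving 320 = 6p, p = 160/3 ≈ 53.3333, Q = 112/3 ≈ 37.3333.
%Δp = (53.3333 − 48) / 48 × 100 = +11.11%.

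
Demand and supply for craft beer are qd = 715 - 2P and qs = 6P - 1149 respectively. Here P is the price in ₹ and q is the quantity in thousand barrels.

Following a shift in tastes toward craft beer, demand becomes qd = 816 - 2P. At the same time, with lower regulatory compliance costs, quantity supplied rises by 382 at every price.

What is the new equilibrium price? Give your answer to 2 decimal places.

197.88

Before the shock: 715 - 2P = 6P - 1149 ⇒ 1864 = 8P ⇒ P = 233, q = 249.
After the shift, demand is qd = 816 - 2P and supply is qs = 6P - 767.
Setting them equal: 816 - 2P = 6P - 767 → 1583 = 8P, so P = 197.875 and q = 420.25.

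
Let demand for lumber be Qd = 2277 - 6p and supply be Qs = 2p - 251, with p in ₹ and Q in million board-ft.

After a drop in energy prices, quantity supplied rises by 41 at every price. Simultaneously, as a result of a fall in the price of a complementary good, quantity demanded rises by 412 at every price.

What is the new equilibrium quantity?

Before the shock: 2277 - 6p = 2p - 251 ⇒ 2528 = 8p ⇒ p = 316, Q = 381.
The new curves are Qd = 2689 - 6p (demand) and Qs = 2p - 210 (supply).
Equate the new curves: 2689 - 6p = 2p - 210, giving 2899 = 8p, p = 362.375, Q = 514.75.

514.75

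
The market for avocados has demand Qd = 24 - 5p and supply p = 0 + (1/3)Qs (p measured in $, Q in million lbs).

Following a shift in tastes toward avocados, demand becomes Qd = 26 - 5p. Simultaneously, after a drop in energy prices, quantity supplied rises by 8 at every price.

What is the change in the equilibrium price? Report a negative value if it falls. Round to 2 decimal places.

Solve the original market: 24 - 5p = 3p, hence p = 3 and Q = 9.
After the shift, demand is Qd = 26 - 5p and supply is Qs = 3p + 8.
Setting them equal: 26 - 5p = 3p + 8 → 18 = 8p, so p = 2.25 and Q = 14.75.
Δp = 2.25 − 3 = -0.75.

-0.75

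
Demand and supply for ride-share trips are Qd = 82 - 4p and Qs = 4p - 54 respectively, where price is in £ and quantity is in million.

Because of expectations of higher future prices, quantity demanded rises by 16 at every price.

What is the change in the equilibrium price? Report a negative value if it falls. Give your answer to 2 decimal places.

+2.00

Before the shock: 82 - 4p = 4p - 54 ⇒ 136 = 8p ⇒ p = 17, Q = 14.
After the shift, demand is Qd = 98 - 4p and supply is Qs = 4p - 54.
Clearing the new market: 98 - 4p = 4p - 54, so p = 19 and Q = 22.
Δp = 19 − 17 = +2.00.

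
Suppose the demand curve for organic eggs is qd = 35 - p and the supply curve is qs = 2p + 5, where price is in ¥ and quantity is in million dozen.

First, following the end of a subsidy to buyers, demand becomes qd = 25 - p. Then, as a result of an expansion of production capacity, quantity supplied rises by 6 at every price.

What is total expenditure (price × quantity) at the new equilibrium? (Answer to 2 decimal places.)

94.89

Solve the original market: 35 - p = 2p + 5, hence p = 10 and q = 25.
After the shift, demand is qd = 25 - p and supply is qs = 2p + 11.
Equate the new curves: 25 - p = 2p + 11, giving 14 = 3p, p = 14/3 ≈ 4.6667, q = 61/3 ≈ 20.3333.
New expenditure = 4.6667 × 20.3333 = 94.89.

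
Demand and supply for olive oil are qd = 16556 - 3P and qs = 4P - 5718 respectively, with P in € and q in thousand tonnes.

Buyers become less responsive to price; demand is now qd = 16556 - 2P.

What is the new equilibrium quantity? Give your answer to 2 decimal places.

Original equilibrium: 16556 - 3P = 4P - 5718 gives 22274 = 7P, so P = 3182 and q = 7010.
After the shift, demand is qd = 16556 - 2P and supply is qs = 4P - 5718.
Setting them equal: 16556 - 2P = 4P - 5718 → 22274 = 6P, so P = 11137/3 ≈ 3712.3333 and q = 27394/3 ≈ 9131.3333.

9131.33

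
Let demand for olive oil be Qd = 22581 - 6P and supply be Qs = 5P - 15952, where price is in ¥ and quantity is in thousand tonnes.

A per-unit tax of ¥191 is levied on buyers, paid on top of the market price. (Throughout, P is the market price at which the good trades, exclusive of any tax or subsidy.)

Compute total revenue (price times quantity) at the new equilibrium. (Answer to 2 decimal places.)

3541877.53

Before the shock: 22581 - 6P = 5P - 15952 ⇒ 38533 = 11P ⇒ P = 3503, Q = 1563.
Since buyers pay the price plus the tax, the effective demand curve becomes Qd = 21435 - 6P.
Clearing the new market: 21435 - 6P = 5P - 15952, so P = 37387/11 ≈ 3398.8182 and Q = 11463/11 ≈ 1042.0909.
New expenditure = 3398.8182 × 1042.0909 = 3541877.53.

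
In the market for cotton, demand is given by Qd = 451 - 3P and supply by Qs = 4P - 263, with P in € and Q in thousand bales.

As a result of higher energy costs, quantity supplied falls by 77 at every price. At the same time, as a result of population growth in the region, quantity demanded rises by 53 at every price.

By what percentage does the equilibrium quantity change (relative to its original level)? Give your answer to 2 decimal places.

Solve the original market: 451 - 3P = 4P - 263, hence P = 102 and Q = 145.
The new curves are Qd = 504 - 3P (demand) and Qs = 4P - 340 (supply).
Setting them equal: 504 - 3P = 4P - 340 → 844 = 7P, so P = 844/7 ≈ 120.5714 and Q = 996/7 ≈ 142.2857.
%ΔQ = (142.2857 − 145) / 145 × 100 = -1.87%.

-1.87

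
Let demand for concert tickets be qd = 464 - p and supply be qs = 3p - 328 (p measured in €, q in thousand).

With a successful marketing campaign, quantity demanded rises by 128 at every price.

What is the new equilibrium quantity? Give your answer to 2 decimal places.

362.00

Initially, 464 - p = 3p - 328, so 792 = 4p and p = 198, q = 266.
After the shift, demand is qd = 592 - p and supply is qs = 3p - 328.
Equate the new curves: 592 - p = 3p - 328, giving 920 = 4p, p = 230, q = 362.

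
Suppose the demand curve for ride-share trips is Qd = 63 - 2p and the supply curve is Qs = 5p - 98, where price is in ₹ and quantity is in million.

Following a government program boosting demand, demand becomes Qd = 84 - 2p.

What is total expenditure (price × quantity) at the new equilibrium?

832

Before the shock: 63 - 2p = 5p - 98 ⇒ 161 = 7p ⇒ p = 23, Q = 17.
After the shift, demand is Qd = 84 - 2p and supply is Qs = 5p - 98.
New equilibrium: 84 - 2p = 5p - 98 ⇒ 182 = 7p ⇒ p = 26, Q = 32.
New expenditure = 26 × 32 = 832.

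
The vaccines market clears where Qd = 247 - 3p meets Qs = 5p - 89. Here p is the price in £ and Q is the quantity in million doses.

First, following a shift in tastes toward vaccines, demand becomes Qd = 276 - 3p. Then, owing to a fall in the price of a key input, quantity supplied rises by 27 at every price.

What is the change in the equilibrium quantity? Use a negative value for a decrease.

Initially, 247 - 3p = 5p - 89, so 336 = 8p and p = 42, Q = 121.
The shock moves the curves to Qd = 276 - 3p and Qs = 5p - 62.
Clearing the new market: 276 - 3p = 5p - 62, so p = 42.25 and Q = 149.25.
ΔQ = 149.25 − 121 = +28.25.

+28.25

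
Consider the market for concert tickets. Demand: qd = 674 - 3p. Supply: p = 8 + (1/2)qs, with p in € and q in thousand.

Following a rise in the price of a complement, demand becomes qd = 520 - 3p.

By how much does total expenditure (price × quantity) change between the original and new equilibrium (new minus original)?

Solve the original market: 674 - 3p = 2p - 16, hence p = 138 and q = 260.
With the change applied: demand qd = 520 - 3p, supply qs = 2p - 16.
New equilibrium: 520 - 3p = 2p - 16 ⇒ 536 = 5p ⇒ p = 107.2, q = 198.4.
Expenditure moves from 138×260 = 35880 to 107.2×198.4 = 21268.48; change = -14611.52.

-14611.52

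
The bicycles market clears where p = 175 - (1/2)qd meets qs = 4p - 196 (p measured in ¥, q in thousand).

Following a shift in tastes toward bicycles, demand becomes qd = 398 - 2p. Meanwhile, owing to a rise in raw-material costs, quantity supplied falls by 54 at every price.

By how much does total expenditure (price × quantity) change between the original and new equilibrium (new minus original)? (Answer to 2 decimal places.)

Solve the original market: 350 - 2p = 4p - 196, hence p = 91 and q = 168.
After the shift, demand is qd = 398 - 2p and supply is qs = 4p - 250.
New equilibrium: 398 - 2p = 4p - 250 ⇒ 648 = 6p ⇒ p = 108, q = 182.
Expenditure moves from 91×168 = 15288 to 108×182 = 19656; change = +4368.00.

+4368.00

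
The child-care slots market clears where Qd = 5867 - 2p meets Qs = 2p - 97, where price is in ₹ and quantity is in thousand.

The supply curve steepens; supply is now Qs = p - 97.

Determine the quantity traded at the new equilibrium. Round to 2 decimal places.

1891.00

Solve the original market: 5867 - 2p = 2p - 97, hence p = 1491 and Q = 2885.
With the change applied: demand Qd = 5867 - 2p, supply Qs = p - 97.
Equate the new curves: 5867 - 2p = p - 97, giving 5964 = 3p, p = 1988, Q = 1891.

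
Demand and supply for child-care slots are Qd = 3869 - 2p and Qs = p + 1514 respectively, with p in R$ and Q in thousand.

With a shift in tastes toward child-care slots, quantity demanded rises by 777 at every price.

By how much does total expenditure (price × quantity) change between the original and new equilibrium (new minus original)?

Solve the original market: 3869 - 2p = p + 1514, hence p = 785 and Q = 2299.
The shock moves the curves to Qd = 4646 - 2p and Qs = p + 1514.
Equate the new curves: 4646 - 2p = p + 1514, giving 3132 = 3p, p = 1044, Q = 2558.
Expenditure moves from 785×2299 = 1804715 to 1044×2558 = 2670552; change = +865837.

+865837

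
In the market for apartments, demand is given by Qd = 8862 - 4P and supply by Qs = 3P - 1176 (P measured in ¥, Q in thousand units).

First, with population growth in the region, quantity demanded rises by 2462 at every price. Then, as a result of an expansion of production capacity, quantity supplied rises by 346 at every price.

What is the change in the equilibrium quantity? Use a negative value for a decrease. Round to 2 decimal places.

+1252.86

Before the shock: 8862 - 4P = 3P - 1176 ⇒ 10038 = 7P ⇒ P = 1434, Q = 3126.
The shock moves the curves to Qd = 11324 - 4P and Qs = 3P - 830.
Clearing the new market: 11324 - 4P = 3P - 830, so P = 12154/7 ≈ 1736.2857 and Q = 30652/7 ≈ 4378.8571.
ΔQ = 4378.8571 − 3126 = +1252.86.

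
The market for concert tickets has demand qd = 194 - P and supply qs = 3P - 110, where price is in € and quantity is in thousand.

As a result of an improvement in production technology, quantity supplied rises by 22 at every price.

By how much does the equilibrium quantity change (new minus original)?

+5.5

Initially, 194 - P = 3P - 110, so 304 = 4P and P = 76, q = 118.
With the change applied: demand qd = 194 - P, supply qs = 3P - 88.
New equilibrium: 194 - P = 3P - 88 ⇒ 282 = 4P ⇒ P = 70.5, q = 123.5.
Δq = 123.5 − 118 = +5.5.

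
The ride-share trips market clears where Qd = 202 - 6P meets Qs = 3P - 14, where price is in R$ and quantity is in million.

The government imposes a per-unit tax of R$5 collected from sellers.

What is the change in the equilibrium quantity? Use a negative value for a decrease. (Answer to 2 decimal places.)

-10.00

Before the shock: 202 - 6P = 3P - 14 ⇒ 216 = 9P ⇒ P = 24, Q = 58.
Since sellers keep the price net of the tax, the effective supply curve becomes Qs = 3P - 29.
Equate the new curves: 202 - 6P = 3P - 29, giving 231 = 9P, P = 77/3 ≈ 25.6667, Q = 48.
ΔQ = 48 − 58 = -10.00.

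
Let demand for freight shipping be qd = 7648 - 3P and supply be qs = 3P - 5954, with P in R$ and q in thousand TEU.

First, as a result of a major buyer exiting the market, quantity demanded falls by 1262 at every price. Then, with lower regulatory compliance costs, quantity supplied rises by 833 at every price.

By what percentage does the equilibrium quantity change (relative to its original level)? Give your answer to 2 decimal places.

Before the shock: 7648 - 3P = 3P - 5954 ⇒ 13602 = 6P ⇒ P = 2267, q = 847.
With the change applied: demand qd = 6386 - 3P, supply qs = 3P - 5121.
New equilibrium: 6386 - 3P = 3P - 5121 ⇒ 11507 = 6P ⇒ P = 11507/6 ≈ 1917.8333, q = 632.5.
%Δq = (632.5 − 847) / 847 × 100 = -25.32%.

-25.32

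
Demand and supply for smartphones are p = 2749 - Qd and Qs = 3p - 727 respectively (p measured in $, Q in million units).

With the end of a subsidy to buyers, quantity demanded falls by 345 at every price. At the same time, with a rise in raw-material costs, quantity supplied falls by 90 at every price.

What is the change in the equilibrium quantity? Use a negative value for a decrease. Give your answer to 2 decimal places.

-281.25

Initially, 2749 - p = 3p - 727, so 3476 = 4p and p = 869, Q = 1880.
After the shift, demand is Qd = 2404 - p and supply is Qs = 3p - 817.
Equate the new curves: 2404 - p = 3p - 817, giving 3221 = 4p, p = 805.25, Q = 1598.75.
ΔQ = 1598.75 − 1880 = -281.25.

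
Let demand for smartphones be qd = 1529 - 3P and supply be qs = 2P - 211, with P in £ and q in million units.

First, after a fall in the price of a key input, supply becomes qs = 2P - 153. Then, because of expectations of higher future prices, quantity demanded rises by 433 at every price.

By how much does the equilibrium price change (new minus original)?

+75

Solve the original market: 1529 - 3P = 2P - 211, hence P = 348 and q = 485.
The new curves are qd = 1962 - 3P (demand) and qs = 2P - 153 (supply).
New equilibrium: 1962 - 3P = 2P - 153 ⇒ 2115 = 5P ⇒ P = 423, q = 693.
ΔP = 423 − 348 = +75.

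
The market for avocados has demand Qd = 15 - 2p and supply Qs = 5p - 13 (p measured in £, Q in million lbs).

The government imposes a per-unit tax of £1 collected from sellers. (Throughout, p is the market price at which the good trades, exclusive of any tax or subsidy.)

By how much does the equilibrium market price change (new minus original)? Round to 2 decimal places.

Initially, 15 - 2p = 5p - 13, so 28 = 7p and p = 4, Q = 7.
Since sellers keep the price net of the tax, the effective supply curve becomes Qs = 5p - 18.
Equate the new curves: 15 - 2p = 5p - 18, giving 33 = 7p, p = 33/7 ≈ 4.7143, Q = 39/7 ≈ 5.5714.
Δp = 4.7143 − 4 = +0.71.

+0.71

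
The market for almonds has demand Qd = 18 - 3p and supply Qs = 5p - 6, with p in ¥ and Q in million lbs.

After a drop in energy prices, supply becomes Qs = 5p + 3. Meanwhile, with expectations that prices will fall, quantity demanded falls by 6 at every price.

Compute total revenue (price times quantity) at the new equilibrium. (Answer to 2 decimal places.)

Solve the original market: 18 - 3p = 5p - 6, hence p = 3 and Q = 9.
The shock moves the curves to Qd = 12 - 3p and Qs = 5p + 3.
Equate the new curves: 12 - 3p = 5p + 3, giving 9 = 8p, p = 1.125, Q = 8.625.
New expenditure = 1.125 × 8.625 = 9.70.

9.70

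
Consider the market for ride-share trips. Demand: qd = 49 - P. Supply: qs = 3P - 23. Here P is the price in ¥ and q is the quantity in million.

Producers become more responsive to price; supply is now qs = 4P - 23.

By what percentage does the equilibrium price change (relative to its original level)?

Original equilibrium: 49 - P = 3P - 23 gives 72 = 4P, so P = 18 and q = 31.
With the change applied: demand qd = 49 - P, supply qs = 4P - 23.
New equilibrium: 49 - P = 4P - 23 ⇒ 72 = 5P ⇒ P = 14.4, q = 34.6.
%ΔP = (14.4 − 18) / 18 × 100 = -20%.

-20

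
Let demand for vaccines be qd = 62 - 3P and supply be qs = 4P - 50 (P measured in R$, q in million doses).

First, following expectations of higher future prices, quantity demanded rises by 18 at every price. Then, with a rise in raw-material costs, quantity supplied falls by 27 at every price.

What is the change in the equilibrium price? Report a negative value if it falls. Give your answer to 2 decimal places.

+6.43

Initially, 62 - 3P = 4P - 50, so 112 = 7P and P = 16, q = 14.
The shock moves the curves to qd = 80 - 3P and qs = 4P - 77.
New equilibrium: 80 - 3P = 4P - 77 ⇒ 157 = 7P ⇒ P = 157/7 ≈ 22.4286, q = 89/7 ≈ 12.7143.
ΔP = 22.4286 − 16 = +6.43.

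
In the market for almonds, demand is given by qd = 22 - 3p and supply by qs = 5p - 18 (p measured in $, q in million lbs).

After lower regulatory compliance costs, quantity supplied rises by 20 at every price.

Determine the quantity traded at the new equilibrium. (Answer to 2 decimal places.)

Solve the original market: 22 - 3p = 5p - 18, hence p = 5 and q = 7.
The shock moves the curves to qd = 22 - 3p and qs = 5p + 2.
Clearing the new market: 22 - 3p = 5p + 2, so p = 2.5 and q = 14.5.

14.50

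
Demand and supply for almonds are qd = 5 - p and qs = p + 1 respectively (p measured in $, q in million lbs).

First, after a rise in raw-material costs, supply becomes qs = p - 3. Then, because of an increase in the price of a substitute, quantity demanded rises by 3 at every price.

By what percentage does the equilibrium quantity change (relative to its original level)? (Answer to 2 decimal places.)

-16.67

Original equilibrium: 5 - p = p + 1 gives 4 = 2p, so p = 2 and q = 3.
After the shift, demand is qd = 8 - p and supply is qs = p - 3.
Setting them equal: 8 - p = p - 3 → 11 = 2p, so p = 5.5 and q = 2.5.
%Δq = (2.5 − 3) / 3 × 100 = -16.67%.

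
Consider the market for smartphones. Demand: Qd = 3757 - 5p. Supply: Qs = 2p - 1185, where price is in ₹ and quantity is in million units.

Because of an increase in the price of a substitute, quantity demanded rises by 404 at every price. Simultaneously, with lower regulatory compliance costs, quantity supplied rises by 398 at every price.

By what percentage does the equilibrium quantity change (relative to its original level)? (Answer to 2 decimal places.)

+176.09

Original equilibrium: 3757 - 5p = 2p - 1185 gives 4942 = 7p, so p = 706 and Q = 227.
With the change applied: demand Qd = 4161 - 5p, supply Qs = 2p - 787.
Setting them equal: 4161 - 5p = 2p - 787 → 4948 = 7p, so p = 4948/7 ≈ 706.8571 and Q = 4387/7 ≈ 626.7143.
%ΔQ = (626.7143 − 227) / 227 × 100 = +176.09%.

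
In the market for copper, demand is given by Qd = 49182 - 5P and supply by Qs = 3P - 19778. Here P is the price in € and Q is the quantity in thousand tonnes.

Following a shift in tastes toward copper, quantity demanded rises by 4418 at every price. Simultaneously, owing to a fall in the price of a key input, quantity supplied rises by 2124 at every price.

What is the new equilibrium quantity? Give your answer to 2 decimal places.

9066.25

Solve the original market: 49182 - 5P = 3P - 19778, hence P = 8620 and Q = 6082.
The shock moves the curves to Qd = 53600 - 5P and Qs = 3P - 17654.
Clearing the new market: 53600 - 5P = 3P - 17654, so P = 8906.75 and Q = 9066.25.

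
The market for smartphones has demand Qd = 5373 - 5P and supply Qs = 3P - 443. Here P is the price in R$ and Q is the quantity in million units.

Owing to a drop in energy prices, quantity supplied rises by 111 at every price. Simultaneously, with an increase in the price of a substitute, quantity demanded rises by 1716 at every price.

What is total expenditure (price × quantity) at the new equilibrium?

Before the shock: 5373 - 5P = 3P - 443 ⇒ 5816 = 8P ⇒ P = 727, Q = 1738.
After the shift, demand is Qd = 7089 - 5P and supply is Qs = 3P - 332.
Clearing the new market: 7089 - 5P = 3P - 332, so P = 927.625 and Q = 2450.875.
New expenditure = 927.625 × 2450.875 = 2273492.921875.

2273492.921875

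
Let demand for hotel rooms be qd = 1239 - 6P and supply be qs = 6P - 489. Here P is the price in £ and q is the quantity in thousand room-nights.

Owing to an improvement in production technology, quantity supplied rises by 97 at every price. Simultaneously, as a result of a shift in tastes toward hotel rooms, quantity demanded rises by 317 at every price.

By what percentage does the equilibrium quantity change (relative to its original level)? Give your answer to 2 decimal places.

Initially, 1239 - 6P = 6P - 489, so 1728 = 12P and P = 144, q = 375.
After the shift, demand is qd = 1556 - 6P and supply is qs = 6P - 392.
New equilibrium: 1556 - 6P = 6P - 392 ⇒ 1948 = 12P ⇒ P = 487/3 ≈ 162.3333, q = 582.
%Δq = (582 − 375) / 375 × 100 = +55.20%.

+55.20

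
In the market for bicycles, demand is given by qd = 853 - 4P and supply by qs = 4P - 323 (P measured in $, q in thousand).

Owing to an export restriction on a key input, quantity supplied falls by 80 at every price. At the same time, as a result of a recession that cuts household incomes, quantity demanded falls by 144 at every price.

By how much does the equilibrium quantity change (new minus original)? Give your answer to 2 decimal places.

-112.00

Before the shock: 853 - 4P = 4P - 323 ⇒ 1176 = 8P ⇒ P = 147, q = 265.
With the change applied: demand qd = 709 - 4P, supply qs = 4P - 403.
Equate the new curves: 709 - 4P = 4P - 403, giving 1112 = 8P, P = 139, q = 153.
Δq = 153 − 265 = -112.00.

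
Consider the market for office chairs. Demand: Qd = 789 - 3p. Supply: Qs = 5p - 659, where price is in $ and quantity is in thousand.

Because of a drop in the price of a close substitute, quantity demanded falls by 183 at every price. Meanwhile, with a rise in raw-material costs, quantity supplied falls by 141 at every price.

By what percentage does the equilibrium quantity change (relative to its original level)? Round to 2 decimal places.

-67.99

Before the shock: 789 - 3p = 5p - 659 ⇒ 1448 = 8p ⇒ p = 181, Q = 246.
With the change applied: demand Qd = 606 - 3p, supply Qs = 5p - 800.
Equate the new curves: 606 - 3p = 5p - 800, giving 1406 = 8p, p = 175.75, Q = 78.75.
%ΔQ = (78.75 − 246) / 246 × 100 = -67.99%.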